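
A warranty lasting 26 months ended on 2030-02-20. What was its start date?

Counting back 26 months from February 20, 2030.
month 2 − 26 = -24, which is month 12 of year 2027 → December 2027.
Day 20 is valid in December, giving December 20, 2027.

December 20, 2027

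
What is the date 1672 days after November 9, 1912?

June 8, 1917

Advancing 1672 days from November 9, 1912.
November has 30 days, so 30 − 9 = 21 days remain after November 9, 1912; 1672 − 21 = 1651 left.
December 1912 has 31 days: 1651 − 31 = 1620 left.
January 1913 has 31 days: 1620 − 31 = 1589 left.
February 1913 has 28 days (1913 is not a leap year): 1589 − 28 = 1561 left.
March 1913 has 31 days: 1561 − 31 = 1530 left.
April 1913 has 30 days: 1530 − 30 = 1500 left.
May 1913 has 31 days: 1500 − 31 = 1469 left.
June 1913 has 30 days: 1469 − 30 = 1439 left.
July 1913 has 31 days: 1439 − 31 = 1408 left.
August 1913 has 31 days: 1408 − 31 = 1377 left.
September 1913 has 30 days: 1377 − 30 = 1347 left.
October 1913 has 31 days: 1347 − 31 = 1316 left.
November 1913 has 30 days: 1316 − 30 = 1286 left.
December 1913 has 31 days: 1286 − 31 = 1255 left.
January 1914 has 31 days: 1255 − 31 = 1224 left.
February 1914 has 28 days (1914 is not a leap year): 1224 − 28 = 1196 left.
March 1914 has 31 days: 1196 − 31 = 1165 left.
April 1914 has 30 days: 1165 − 30 = 1135 left.
May 1914 has 31 days: 1135 − 31 = 1104 left.
June 1914 has 30 days: 1104 − 30 = 1074 left.
July 1914 has 31 days: 1074 − 31 = 1043 left.
August 1914 has 31 days: 1043 − 31 = 1012 left.
September 1914 has 30 days: 1012 − 30 = 982 left.
October 1914 has 31 days: 982 − 31 = 951 left.
November 1914 has 30 days: 951 − 30 = 921 left.
December 1914 has 31 days: 921 − 31 = 890 left.
January 1915 has 31 days: 890 − 31 = 859 left.
February 1915 has 28 days (1915 is not a leap year): 859 − 28 = 831 left.
March 1915 has 31 days: 831 − 31 = 800 left.
April 1915 has 30 days: 800 − 30 = 770 left.
May 1915 has 31 days: 770 − 31 = 739 left.
June 1915 has 30 days: 739 − 30 = 709 left.
July 1915 has 31 days: 709 − 31 = 678 left.
August 1915 has 31 days: 678 − 31 = 647 left.
September 1915 has 30 days: 647 − 30 = 617 left.
October 1915 has 31 days: 617 − 31 = 586 left.
November 1915 has 30 days: 586 − 30 = 556 left.
December 1915 has 31 days: 556 − 31 = 525 left.
January 1916 has 31 days: 525 − 31 = 494 left.
February 1916 has 29 days (1916 is a leap year): 494 − 29 = 465 left.
March 1916 has 31 days: 465 − 31 = 434 left.
April 1916 has 30 days: 434 − 30 = 404 left.
May 1916 has 31 days: 404 − 31 = 373 left.
June 1916 has 30 days: 373 − 30 = 343 left.
July 1916 has 31 days: 343 − 31 = 312 left.
August 1916 has 31 days: 312 − 31 = 281 left.
September 1916 has 30 days: 281 − 30 = 251 left.
October 1916 has 31 days: 251 − 31 = 220 left.
November 1916 has 30 days: 220 − 30 = 190 left.
December 1916 has 31 days: 190 − 31 = 159 left.
January 1917 has 31 days: 159 − 31 = 128 left.
February 1917 has 28 days (1917 is not a leap year): 128 − 28 = 100 left.
March 1917 has 31 days: 100 − 31 = 69 left.
April 1917 has 30 days: 69 − 30 = 39 left.
May 1917 has 31 days: 39 − 31 = 8 left.
8 days into June 1917 → June 8, 1917.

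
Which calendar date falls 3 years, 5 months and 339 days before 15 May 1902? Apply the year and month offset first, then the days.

January 10, 1898

Subtracting 3 years, 5 months and 339 days from May 15, 1902: first the month/year part, then the days.
-3 years → 1899; month 5 − 5 = 0, which is month 12 of year 1898 → December 1898.
Day 15 is valid in December, giving December 15, 1898.
Now subtract 339 days from December 15, 1898.
Going back 15 days from December 15, 1898 reaches the end of the previous month; 339 − 15 = 324 left.
November 1898 has 30 days: 324 − 30 = 294 left.
October 1898 has 31 days: 294 − 31 = 263 left.
September 1898 has 30 days: 263 − 30 = 233 left.
August 1898 has 31 days: 233 − 31 = 202 left.
July 1898 has 31 days: 202 − 31 = 171 left.
June 1898 has 30 days: 171 − 30 = 141 left.
May 1898 has 31 days: 141 − 31 = 110 left.
April 1898 has 30 days: 110 − 30 = 80 left.
March 1898 has 31 days: 80 − 31 = 49 left.
February 1898 has 28 days (1898 is not a leap year): 49 − 28 = 21 left.
January 1898 has 31 days; 31 − 21 = 10 → January 10, 1898.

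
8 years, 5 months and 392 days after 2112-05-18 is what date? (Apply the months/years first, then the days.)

November 14, 2121

Adding 8 years, 5 months and 392 days from May 18, 2112: first the month/year part, then the days.
+8 years → 2120; month 5 + 5 = 10 → October 2120.
Day 18 is valid in October, giving October 18, 2120.
Now add 392 days from October 18, 2120.
October has 31 days, so 31 − 18 = 13 days remain after October 18, 2120; 392 − 13 = 379 left.
November 2120 has 30 days: 379 − 30 = 349 left.
December 2120 has 31 days: 349 − 31 = 318 left.
January 2121 has 31 days: 318 − 31 = 287 left.
February 2121 has 28 days (2121 is not a leap year): 287 − 28 = 259 left.
March 2121 has 31 days: 259 − 31 = 228 left.
April 2121 has 30 days: 228 − 30 = 198 left.
May 2121 has 31 days: 198 − 31 = 167 left.
June 2121 has 30 days: 167 − 30 = 137 left.
July 2121 has 31 days: 137 − 31 = 106 left.
August 2121 has 31 days: 106 − 31 = 75 left.
September 2121 has 30 days: 75 − 30 = 45 left.
October 2121 has 31 days: 45 − 31 = 14 left.
14 days into November 2121 → November 14, 2121.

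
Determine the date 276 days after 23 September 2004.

June 26, 2005

Adding 276 days from September 23, 2004.
September has 30 days, so 30 − 23 = 7 days remain after September 23, 2004; 276 − 7 = 269 left.
October 2004 has 31 days: 269 − 31 = 238 left.
November 2004 has 30 days: 238 − 30 = 208 left.
December 2004 has 31 days: 208 − 31 = 177 left.
January 2005 has 31 days: 177 − 31 = 146 left.
February 2005 has 28 days (2005 is not a leap year): 146 − 28 = 118 left.
March 2005 has 31 days: 118 − 31 = 87 left.
April 2005 has 30 days: 87 − 30 = 57 left.
May 2005 has 31 days: 57 − 31 = 26 left.
26 days into June 2005 → June 26, 2005.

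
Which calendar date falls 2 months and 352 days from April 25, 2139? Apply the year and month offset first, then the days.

June 11, 2140

Counting forward 2 months and 352 days from April 25, 2139: first the month/year part, then the days.
month 4 + 2 = 6 → June 2139.
Day 25 is valid in June, giving June 25, 2139.
Now add 352 days from June 25, 2139.
June has 30 days, so 30 − 25 = 5 days remain after June 25, 2139; 352 − 5 = 347 left.
July 2139 has 31 days: 347 − 31 = 316 left.
August 2139 has 31 days: 316 − 31 = 285 left.
September 2139 has 30 days: 285 − 30 = 255 left.
October 2139 has 31 days: 255 − 31 = 224 left.
November 2139 has 30 days: 224 − 30 = 194 left.
December 2139 has 31 days: 194 − 31 = 163 left.
January 2140 has 31 days: 163 − 31 = 132 left.
February 2140 has 29 days (2140 is a leap year): 132 − 29 = 103 left.
March 2140 has 31 days: 103 − 31 = 72 left.
April 2140 has 30 days: 72 − 30 = 42 left.
May 2140 has 31 days: 42 − 31 = 11 left.
11 days into June 2140 → June 11, 2140.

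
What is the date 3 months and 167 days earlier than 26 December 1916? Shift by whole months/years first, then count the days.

Going back 3 months and 167 days from December 26, 1916: first the month/year part, then the days.
month 12 − 3 = 9 → September 1916.
Day 26 is valid in September, giving September 26, 1916.
Now subtract 167 days from September 26, 1916.
Going back 26 days from September 26, 1916 reaches the end of the previous month; 167 − 26 = 141 left.
August 1916 has 31 days: 141 − 31 = 110 left.
July 1916 has 31 days: 110 − 31 = 79 left.
June 1916 has 30 days: 79 − 30 = 49 left.
May 1916 has 31 days: 49 − 31 = 18 left.
April 1916 has 30 days; 30 − 18 = 12 → April 12, 1916.

April 12, 1916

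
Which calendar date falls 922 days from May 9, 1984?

November 17, 1986

Counting forward 922 days from May 9, 1984.
May has 31 days, so 31 − 9 = 22 days remain after May 9, 1984; 922 − 22 = 900 left.
June 1984 has 30 days: 900 − 30 = 870 left.
July 1984 has 31 days: 870 − 31 = 839 left.
August 1984 has 31 days: 839 − 31 = 808 left.
September 1984 has 30 days: 808 − 30 = 778 left.
October 1984 has 31 days: 778 − 31 = 747 left.
November 1984 has 30 days: 747 − 30 = 717 left.
December 1984 has 31 days: 717 − 31 = 686 left.
January 1985 has 31 days: 686 − 31 = 655 left.
February 1985 has 28 days (1985 is not a leap year): 655 − 28 = 627 left.
March 1985 has 31 days: 627 − 31 = 596 left.
April 1985 has 30 days: 596 − 30 = 566 left.
May 1985 has 31 days: 566 − 31 = 535 left.
June 1985 has 30 days: 535 − 30 = 505 left.
July 1985 has 31 days: 505 − 31 = 474 left.
August 1985 has 31 days: 474 − 31 = 443 left.
September 1985 has 30 days: 443 − 30 = 413 left.
October 1985 has 31 days: 413 − 31 = 382 left.
November 1985 has 30 days: 382 − 30 = 352 left.
December 1985 has 31 days: 352 − 31 = 321 left.
January 1986 has 31 days: 321 − 31 = 290 left.
February 1986 has 28 days (1986 is not a leap year): 290 − 28 = 262 left.
March 1986 has 31 days: 262 − 31 = 231 left.
April 1986 has 30 days: 231 − 30 = 201 left.
May 1986 has 31 days: 201 − 31 = 170 left.
June 1986 has 30 days: 170 − 30 = 140 left.
July 1986 has 31 days: 140 − 31 = 109 left.
August 1986 has 31 days: 109 − 31 = 78 left.
September 1986 has 30 days: 78 − 30 = 48 left.
October 1986 has 31 days: 48 − 31 = 17 left.
17 days into November 1986 → November 17, 1986.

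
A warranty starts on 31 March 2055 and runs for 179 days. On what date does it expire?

September 26, 2055

Counting forward 179 days from March 31, 2055.
March has 31 days, so 31 − 31 = 0 days remain after March 31, 2055; 179 − 0 = 179 left.
April 2055 has 30 days: 179 − 30 = 149 left.
May 2055 has 31 days: 149 − 31 = 118 left.
June 2055 has 30 days: 118 − 30 = 88 left.
July 2055 has 31 days: 88 − 31 = 57 left.
August 2055 has 31 days: 57 − 31 = 26 left.
26 days into September 2055 → September 26, 2055.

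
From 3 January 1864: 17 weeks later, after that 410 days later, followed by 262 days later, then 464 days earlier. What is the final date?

Advancing 17 weeks (= 119 days) from January 3, 1864:
January has 31 days, so 31 − 3 = 28 days remain after January 3, 1864; 119 − 28 = 91 left.
February 1864 has 29 days (1864 is a leap year): 91 − 29 = 62 left.
March 1864 has 31 days: 62 − 31 = 31 left.
April 1864 has 30 days: 31 − 30 = 1 left.
1 day into May 1864 → May 1, 1864.
Adding 410 days from May 1, 1864:
May has 31 days, so 31 − 1 = 30 days remain after May 1, 1864; 410 − 30 = 380 left.
June 1864 has 30 days: 380 − 30 = 350 left.
July 1864 has 31 days: 350 − 31 = 319 left.
August 1864 has 31 days: 319 − 31 = 288 left.
September 1864 has 30 days: 288 − 30 = 258 left.
October 1864 has 31 days: 258 − 31 = 227 left.
November 1864 has 30 days: 227 − 30 = 197 left.
December 1864 has 31 days: 197 − 31 = 166 left.
January 1865 has 31 days: 166 − 31 = 135 left.
February 1865 has 28 days (1865 is not a leap year): 135 − 28 = 107 left.
March 1865 has 31 days: 107 − 31 = 76 left.
April 1865 has 30 days: 76 − 30 = 46 left.
May 1865 has 31 days: 46 − 31 = 15 left.
15 days into June 1865 → June 15, 1865.
Adding 262 days from June 15, 1865:
June has 30 days, so 30 − 15 = 15 days remain after June 15, 1865; 262 − 15 = 247 left.
July 1865 has 31 days: 247 − 31 = 216 left.
August 1865 has 31 days: 216 − 31 = 185 left.
September 1865 has 30 days: 185 − 30 = 155 left.
October 1865 has 31 days: 155 − 31 = 124 left.
November 1865 has 30 days: 124 − 30 = 94 left.
December 1865 has 31 days: 94 − 31 = 63 left.
January 1866 has 31 days: 63 − 31 = 32 left.
February 1866 has 28 days (1866 is not a leap year): 32 − 28 = 4 left.
4 days into March 1866 → March 4, 1866.
Counting back 464 days from March 4, 1866:
Going back 4 days from March 4, 1866 reaches the end of the previous month; 464 − 4 = 460 left.
February 1866 has 28 days (1866 is not a leap year): 460 − 28 = 432 left.
January 1866 has 31 days: 432 − 31 = 401 left.
December 1865 has 31 days: 401 − 31 = 370 left.
November 1865 has 30 days: 370 − 30 = 340 left.
October 1865 has 31 days: 340 − 31 = 309 left.
September 1865 has 30 days: 309 − 30 = 279 left.
August 1865 has 31 days: 279 − 31 = 248 left.
July 1865 has 31 days: 248 − 31 = 217 left.
June 1865 has 30 days: 217 − 30 = 187 left.
May 1865 has 31 days: 187 − 31 = 156 left.
April 1865 has 30 days: 156 − 30 = 126 left.
March 1865 has 31 days: 126 − 31 = 95 left.
February 1865 has 28 days (1865 is not a leap year): 95 − 28 = 67 left.
January 1865 has 31 days: 67 − 31 = 36 left.
December 1864 has 31 days: 36 − 31 = 5 left.
November 1864 has 30 days; 30 − 5 = 25 → November 25, 1864.

November 25, 1864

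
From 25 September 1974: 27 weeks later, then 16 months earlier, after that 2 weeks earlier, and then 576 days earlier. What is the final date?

Counting forward 27 weeks (= 189 days) from September 25, 1974:
September has 30 days, so 30 − 25 = 5 days remain after September 25, 1974; 189 − 5 = 184 left.
October 1974 has 31 days: 184 − 31 = 153 left.
November 1974 has 30 days: 153 − 30 = 123 left.
December 1974 has 31 days: 123 − 31 = 92 left.
January 1975 has 31 days: 92 − 31 = 61 left.
February 1975 has 28 days (1975 is not a leap year): 61 − 28 = 33 left.
March 1975 has 31 days: 33 − 31 = 2 left.
2 days into April 1975 → April 2, 1975.
Counting back 16 months from April 2, 1975:
month 4 − 16 = -12, which is month 12 of year 1973 → December 1973.
Day 2 is valid in December, giving December 2, 1973.
Going back 2 weeks (= 14 days) from December 2, 1973:
Going back 2 days from December 2, 1973 reaches the end of the previous month; 14 − 2 = 12 left.
November 1973 has 30 days; 30 − 12 = 18 → November 18, 1973.
Counting back 576 days from November 18, 1973:
Going back 18 days from November 18, 1973 reaches the end of the previous month; 576 − 18 = 558 left.
October 1973 has 31 days: 558 − 31 = 527 left.
September 1973 has 30 days: 527 − 30 = 497 left.
August 1973 has 31 days: 497 − 31 = 466 left.
July 1973 has 31 days: 466 − 31 = 435 left.
June 1973 has 30 days: 435 − 30 = 405 left.
May 1973 has 31 days: 405 − 31 = 374 left.
April 1973 has 30 days: 374 − 30 = 344 left.
March 1973 has 31 days: 344 − 31 = 313 left.
February 1973 has 28 days (1973 is not a leap year): 313 − 28 = 285 left.
January 1973 has 31 days: 285 − 31 = 254 left.
December 1972 has 31 days: 254 − 31 = 223 left.
November 1972 has 30 days: 223 − 30 = 193 left.
October 1972 has 31 days: 193 − 31 = 162 left.
September 1972 has 30 days: 162 − 30 = 132 left.
August 1972 has 31 days: 132 − 31 = 101 left.
July 1972 has 31 days: 101 − 31 = 70 left.
June 1972 has 30 days: 70 − 30 = 40 left.
May 1972 has 31 days: 40 − 31 = 9 left.
April 1972 has 30 days; 30 − 9 = 21 → April 21, 1972.

April 21, 1972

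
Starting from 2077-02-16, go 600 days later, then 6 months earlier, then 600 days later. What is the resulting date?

Counting forward 600 days from February 16, 2077:
February has 28 days, so 28 − 16 = 12 days remain after February 16, 2077; 600 − 12 = 588 left.
March 2077 has 31 days: 588 − 31 = 557 left.
April 2077 has 30 days: 557 − 30 = 527 left.
May 2077 has 31 days: 527 − 31 = 496 left.
June 2077 has 30 days: 496 − 30 = 466 left.
July 2077 has 31 days: 466 − 31 = 435 left.
August 2077 has 31 days: 435 − 31 = 404 left.
September 2077 has 30 days: 404 − 30 = 374 left.
October 2077 has 31 days: 374 − 31 = 343 left.
November 2077 has 30 days: 343 − 30 = 313 left.
December 2077 has 31 days: 313 − 31 = 282 left.
January 2078 has 31 days: 282 − 31 = 251 left.
February 2078 has 28 days (2078 is not a leap year): 251 − 28 = 223 left.
March 2078 has 31 days: 223 − 31 = 192 left.
April 2078 has 30 days: 192 − 30 = 162 left.
May 2078 has 31 days: 162 − 31 = 131 left.
June 2078 has 30 days: 131 − 30 = 101 left.
July 2078 has 31 days: 101 − 31 = 70 left.
August 2078 has 31 days: 70 − 31 = 39 left.
September 2078 has 30 days: 39 − 30 = 9 left.
9 days into October 2078 → October 9, 2078.
Going back 6 months from October 9, 2078:
month 10 − 6 = 4 → April 2078.
Day 9 is valid in April, giving April 9, 2078.
Counting forward 600 days from April 9, 2078:
April has 30 days, so 30 − 9 = 21 days remain after April 9, 2078; 600 − 21 = 579 left.
May 2078 has 31 days: 579 − 31 = 548 left.
June 2078 has 30 days: 548 − 30 = 518 left.
July 2078 has 31 days: 518 − 31 = 487 left.
August 2078 has 31 days: 487 − 31 = 456 left.
September 2078 has 30 days: 456 − 30 = 426 left.
October 2078 has 31 days: 426 − 31 = 395 left.
November 2078 has 30 days: 395 − 30 = 365 left.
December 2078 has 31 days: 365 − 31 = 334 left.
January 2079 has 31 days: 334 − 31 = 303 left.
February 2079 has 28 days (2079 is not a leap year): 303 − 28 = 275 left.
March 2079 has 31 days: 275 − 31 = 244 left.
April 2079 has 30 days: 244 − 30 = 214 left.
May 2079 has 31 days: 214 − 31 = 183 left.
June 2079 has 30 days: 183 − 30 = 153 left.
July 2079 has 31 days: 153 − 31 = 122 left.
August 2079 has 31 days: 122 − 31 = 91 left.
September 2079 has 30 days: 91 − 30 = 61 left.
October 2079 has 31 days: 61 − 31 = 30 left.
30 days into November 2079 → November 30, 2079.

November 30, 2079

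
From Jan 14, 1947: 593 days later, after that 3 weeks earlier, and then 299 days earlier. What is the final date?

October 14, 1947

Counting forward 593 days from January 14, 1947:
January has 31 days, so 31 − 14 = 17 days remain after January 14, 1947; 593 − 17 = 576 left.
February 1947 has 28 days (1947 is not a leap year): 576 − 28 = 548 left.
March 1947 has 31 days: 548 − 31 = 517 left.
April 1947 has 30 days: 517 − 30 = 487 left.
May 1947 has 31 days: 487 − 31 = 456 left.
June 1947 has 30 days: 456 − 30 = 426 left.
July 1947 has 31 days: 426 − 31 = 395 left.
August 1947 has 31 days: 395 − 31 = 364 left.
September 1947 has 30 days: 364 − 30 = 334 left.
October 1947 has 31 days: 334 − 31 = 303 left.
November 1947 has 30 days: 303 − 30 = 273 left.
December 1947 has 31 days: 273 − 31 = 242 left.
January 1948 has 31 days: 242 − 31 = 211 left.
February 1948 has 29 days (1948 is a leap year): 211 − 29 = 182 left.
March 1948 has 31 days: 182 − 31 = 151 left.
April 1948 has 30 days: 151 − 30 = 121 left.
May 1948 has 31 days: 121 − 31 = 90 left.
June 1948 has 30 days: 90 − 30 = 60 left.
July 1948 has 31 days: 60 − 31 = 29 left.
29 days into August 1948 → August 29, 1948.
Subtracting 3 weeks (= 21 days) from August 29, 1948:
29 − 21 = 8, still in August 1948.
Counting back 299 days from August 8, 1948:
Going back 8 days from August 8, 1948 reaches the end of the previous month; 299 − 8 = 291 left.
July 1948 has 31 days: 291 − 31 = 260 left.
June 1948 has 30 days: 260 − 30 = 230 left.
May 1948 has 31 days: 230 − 31 = 199 left.
April 1948 has 30 days: 199 − 30 = 169 left.
March 1948 has 31 days: 169 − 31 = 138 left.
February 1948 has 29 days (1948 is a leap year): 138 − 29 = 109 left.
January 1948 has 31 days: 109 − 31 = 78 left.
December 1947 has 31 days: 78 − 31 = 47 left.
November 1947 has 30 days: 47 − 30 = 17 left.
October 1947 has 31 days; 31 − 17 = 14 → October 14, 1947.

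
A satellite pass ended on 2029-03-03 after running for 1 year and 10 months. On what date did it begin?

May 3, 2027

Counting back 1 year and 10 months from March 3, 2029.
-1 year → 2028; month 3 − 10 = -7, which is month 5 of year 2027 → May 2027.
Day 3 is valid in May, giving May 3, 2027.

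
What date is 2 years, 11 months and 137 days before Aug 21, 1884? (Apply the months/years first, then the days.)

Counting back 2 years, 11 months and 137 days from August 21, 1884: first the month/year part, then the days.
-2 years → 1882; month 8 − 11 = -3, which is month 9 of year 1881 → September 1881.
Day 21 is valid in September, giving September 21, 1881.
Now subtract 137 days from September 21, 1881.
Going back 21 days from September 21, 1881 reaches the end of the previous month; 137 − 21 = 116 left.
August 1881 has 31 days: 116 − 31 = 85 left.
July 1881 has 31 days: 85 − 31 = 54 left.
June 1881 has 30 days: 54 − 30 = 24 left.
May 1881 has 31 days; 31 − 24 = 7 → May 7, 1881.

May 7, 1881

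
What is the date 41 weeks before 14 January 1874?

Subtracting 41 weeks = 287 days from January 14, 1874.
Going back 14 days from January 14, 1874 reaches the end of the previous month; 287 − 14 = 273 left.
December 1873 has 31 days: 273 − 31 = 242 left.
November 1873 has 30 days: 242 − 30 = 212 left.
October 1873 has 31 days: 212 − 31 = 181 left.
September 1873 has 30 days: 181 − 30 = 151 left.
August 1873 has 31 days: 151 − 31 = 120 left.
July 1873 has 31 days: 120 − 31 = 89 left.
June 1873 has 30 days: 89 − 30 = 59 left.
May 1873 has 31 days: 59 − 31 = 28 left.
April 1873 has 30 days; 30 − 28 = 2 → April 2, 1873.

April 2, 1873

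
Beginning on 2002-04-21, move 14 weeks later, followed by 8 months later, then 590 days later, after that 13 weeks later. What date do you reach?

Counting forward 14 weeks (= 98 days) from April 21, 2002:
April has 30 days, so 30 − 21 = 9 days remain after April 21, 2002; 98 − 9 = 89 left.
May 2002 has 31 days: 89 − 31 = 58 left.
June 2002 has 30 days: 58 − 30 = 28 left.
28 days into July 2002 → July 28, 2002.
Advancing 8 months from July 28, 2002:
month 7 + 8 = 15, which is month 3 of year 2003 → March 2003.
Day 28 is valid in March, giving March 28, 2003.
Advancing 590 days from March 28, 2003:
March has 31 days, so 31 − 28 = 3 days remain after March 28, 2003; 590 − 3 = 587 left.
April 2003 has 30 days: 587 − 30 = 557 left.
May 2003 has 31 days: 557 − 31 = 526 left.
June 2003 has 30 days: 526 − 30 = 496 left.
July 2003 has 31 days: 496 − 31 = 465 left.
August 2003 has 31 days: 465 − 31 = 434 left.
September 2003 has 30 days: 434 − 30 = 404 left.
October 2003 has 31 days: 404 − 31 = 373 left.
November 2003 has 30 days: 373 − 30 = 343 left.
December 2003 has 31 days: 343 − 31 = 312 left.
January 2004 has 31 days: 312 − 31 = 281 left.
February 2004 has 29 days (2004 is a leap year): 281 − 29 = 252 left.
March 2004 has 31 days: 252 − 31 = 221 left.
April 2004 has 30 days: 221 − 30 = 191 left.
May 2004 has 31 days: 191 − 31 = 160 left.
June 2004 has 30 days: 160 − 30 = 130 left.
July 2004 has 31 days: 130 − 31 = 99 left.
August 2004 has 31 days: 99 − 31 = 68 left.
September 2004 has 30 days: 68 − 30 = 38 left.
October 2004 has 31 days: 38 − 31 = 7 left.
7 days into November 2004 → November 7, 2004.
Advancing 13 weeks (= 91 days) from November 7, 2004:
November has 30 days, so 30 − 7 = 23 days remain after November 7, 2004; 91 − 23 = 68 left.
December 2004 has 31 days: 68 − 31 = 37 left.
January 2005 has 31 days: 37 − 31 = 6 left.
6 days into February 2005 → February 6, 2005.

February 6, 2005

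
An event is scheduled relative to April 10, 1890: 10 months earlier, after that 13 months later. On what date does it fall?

Subtracting 10 months from April 10, 1890:
month 4 − 10 = -6, which is month 6 of year 1889 → June 1889.
Day 10 is valid in June, giving June 10, 1889.
Adding 13 months from June 10, 1889:
month 6 + 13 = 19, which is month 7 of year 1890 → July 1890.
Day 10 is valid in July, giving July 10, 1890.

July 10, 1890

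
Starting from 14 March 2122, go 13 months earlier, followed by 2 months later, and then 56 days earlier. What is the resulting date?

February 17, 2121

Subtracting 13 months from March 14, 2122:
month 3 − 13 = -10, which is month 2 of year 2121 → February 2121.
Day 14 is valid in February, giving February 14, 2121.
Counting forward 2 months from February 14, 2121:
month 2 + 2 = 4 → April 2121.
Day 14 is valid in April, giving April 14, 2121.
Subtracting 56 days from April 14, 2121:
Going back 14 days from April 14, 2121 reaches the end of the previous month; 56 − 14 = 42 left.
March 2121 has 31 days: 42 − 31 = 11 left.
February 2121 has 28 days; 28 − 11 = 17 → February 17, 2121.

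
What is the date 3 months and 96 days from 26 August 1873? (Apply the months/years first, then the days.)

March 2, 1874

Counting forward 3 months and 96 days from August 26, 1873: first the month/year part, then the days.
month 8 + 3 = 11 → November 1873.
Day 26 is valid in November, giving November 26, 1873.
Now add 96 days from November 26, 1873.
November has 30 days, so 30 − 26 = 4 days remain after November 26, 1873; 96 − 4 = 92 left.
December 1873 has 31 days: 92 − 31 = 61 left.
January 1874 has 31 days: 61 − 31 = 30 left.
February 1874 has 28 days (1874 is not a leap year): 30 − 28 = 2 left.
2 days into March 1874 → March 2, 1874.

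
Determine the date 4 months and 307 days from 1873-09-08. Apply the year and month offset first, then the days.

November 11, 1874

Counting forward 4 months and 307 days from September 8, 1873: first the month/year part, then the days.
month 9 + 4 = 13, which is month 1 of year 1874 → January 1874.
Day 8 is valid in January, giving January 8, 1874.
Now add 307 days from January 8, 1874.
January has 31 days, so 31 − 8 = 23 days remain after January 8, 1874; 307 − 23 = 284 left.
February 1874 has 28 days (1874 is not a leap year): 284 − 28 = 256 left.
March 1874 has 31 days: 256 − 31 = 225 left.
April 1874 has 30 days: 225 − 30 = 195 left.
May 1874 has 31 days: 195 − 31 = 164 left.
June 1874 has 30 days: 164 − 30 = 134 left.
July 1874 has 31 days: 134 − 31 = 103 left.
August 1874 has 31 days: 103 − 31 = 72 left.
September 1874 has 30 days: 72 − 30 = 42 left.
October 1874 has 31 days: 42 − 31 = 11 left.
11 days into November 1874 → November 11, 1874.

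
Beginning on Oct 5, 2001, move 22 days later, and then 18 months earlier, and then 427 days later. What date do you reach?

Adding 22 days from October 5, 2001:
October has 31 days; 5 + 22 = 27, still in October.
Going back 18 months from October 27, 2001:
month 10 − 18 = -8, which is month 4 of year 2000 → April 2000.
Day 27 is valid in April, giving April 27, 2000.
Advancing 427 days from April 27, 2000:
April has 30 days, so 30 − 27 = 3 days remain after April 27, 2000; 427 − 3 = 424 left.
May 2000 has 31 days: 424 − 31 = 393 left.
June 2000 has 30 days: 393 − 30 = 363 left.
July 2000 has 31 days: 363 − 31 = 332 left.
August 2000 has 31 days: 332 − 31 = 301 left.
September 2000 has 30 days: 301 − 30 = 271 left.
October 2000 has 31 days: 271 − 31 = 240 left.
November 2000 has 30 days: 240 − 30 = 210 left.
December 2000 has 31 days: 210 − 31 = 179 left.
January 2001 has 31 days: 179 − 31 = 148 left.
February 2001 has 28 days (2001 is not a leap year): 148 − 28 = 120 left.
March 2001 has 31 days: 120 − 31 = 89 left.
April 2001 has 30 days: 89 − 30 = 59 left.
May 2001 has 31 days: 59 − 31 = 28 left.
28 days into June 2001 → June 28, 2001.

June 28, 2001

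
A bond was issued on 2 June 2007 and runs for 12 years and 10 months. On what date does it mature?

Counting forward 12 years and 10 months from June 2, 2007.
+12 years → 2019; month 6 + 10 = 16, which is month 4 of year 2020 → April 2020.
Day 2 is valid in April, giving April 2, 2020.

April 2, 2020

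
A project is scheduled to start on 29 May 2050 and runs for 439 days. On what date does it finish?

Counting forward 439 days from May 29, 2050.
May has 31 days, so 31 − 29 = 2 days remain after May 29, 2050; 439 − 2 = 437 left.
June 2050 has 30 days: 437 − 30 = 407 left.
July 2050 has 31 days: 407 − 31 = 376 left.
August 2050 has 31 days: 376 − 31 = 345 left.
September 2050 has 30 days: 345 − 30 = 315 left.
October 2050 has 31 days: 315 − 31 = 284 left.
November 2050 has 30 days: 284 − 30 = 254 left.
December 2050 has 31 days: 254 − 31 = 223 left.
January 2051 has 31 days: 223 − 31 = 192 left.
February 2051 has 28 days (2051 is not a leap year): 192 − 28 = 164 left.
March 2051 has 31 days: 164 − 31 = 133 left.
April 2051 has 30 days: 133 − 30 = 103 left.
May 2051 has 31 days: 103 − 31 = 72 left.
June 2051 has 30 days: 72 − 30 = 42 left.
July 2051 has 31 days: 42 − 31 = 11 left.
11 days into August 2051 → August 11, 2051.

August 11, 2051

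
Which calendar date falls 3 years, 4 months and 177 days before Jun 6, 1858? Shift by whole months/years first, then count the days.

Counting back 3 years, 4 months and 177 days from June 6, 1858: first the month/year part, then the days.
-3 years → 1855; month 6 − 4 = 2 → February 1855.
Day 6 is valid in February, giving February 6, 1855.
Now subtract 177 days from February 6, 1855.
Going back 6 days from February 6, 1855 reaches the end of the previous month; 177 − 6 = 171 left.
January 1855 has 31 days: 171 − 31 = 140 left.
December 1854 has 31 days: 140 − 31 = 109 left.
November 1854 has 30 days: 109 − 30 = 79 left.
October 1854 has 31 days: 79 − 31 = 48 left.
September 1854 has 30 days: 48 − 30 = 18 left.
August 1854 has 31 days; 31 − 18 = 13 → August 13, 1854.

August 13, 1854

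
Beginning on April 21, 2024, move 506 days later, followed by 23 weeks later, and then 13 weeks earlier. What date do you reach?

Adding 506 days from April 21, 2024:
April has 30 days, so 30 − 21 = 9 days remain after April 21, 2024; 506 − 9 = 497 left.
May 2024 has 31 days: 497 − 31 = 466 left.
June 2024 has 30 days: 466 − 30 = 436 left.
July 2024 has 31 days: 436 − 31 = 405 left.
August 2024 has 31 days: 405 − 31 = 374 left.
September 2024 has 30 days: 374 − 30 = 344 left.
October 2024 has 31 days: 344 − 31 = 313 left.
November 2024 has 30 days: 313 − 30 = 283 left.
December 2024 has 31 days: 283 − 31 = 252 left.
January 2025 has 31 days: 252 − 31 = 221 left.
February 2025 has 28 days (2025 is not a leap year): 221 − 28 = 193 left.
March 2025 has 31 days: 193 − 31 = 162 left.
April 2025 has 30 days: 162 − 30 = 132 left.
May 2025 has 31 days: 132 − 31 = 101 left.
June 2025 has 30 days: 101 − 30 = 71 left.
July 2025 has 31 days: 71 − 31 = 40 left.
August 2025 has 31 days: 40 − 31 = 9 left.
9 days into September 2025 → September 9, 2025.
Adding 23 weeks (= 161 days) from September 9, 2025:
September has 30 days, so 30 − 9 = 21 days remain after September 9, 2025; 161 − 21 = 140 left.
October 2025 has 31 days: 140 − 31 = 109 left.
November 2025 has 30 days: 109 − 30 = 79 left.
December 2025 has 31 days: 79 − 31 = 48 left.
January 2026 has 31 days: 48 − 31 = 17 left.
17 days into February 2026 → February 17, 2026.
Counting back 13 weeks (= 91 days) from February 17, 2026:
Going back 17 days from February 17, 2026 reaches the end of the previous month; 91 − 17 = 74 left.
January 2026 has 31 days: 74 − 31 = 43 left.
December 2025 has 31 days: 43 − 31 = 12 left.
November 2025 has 30 days; 30 − 12 = 18 → November 18, 2025.

November 18, 2025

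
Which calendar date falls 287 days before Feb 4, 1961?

April 23, 1960

Counting back 287 days from February 4, 1961.
Going back 4 days from February 4, 1961 reaches the end of the previous month; 287 − 4 = 283 left.
January 1961 has 31 days: 283 − 31 = 252 left.
December 1960 has 31 days: 252 − 31 = 221 left.
November 1960 has 30 days: 221 − 30 = 191 left.
October 1960 has 31 days: 191 − 31 = 160 left.
September 1960 has 30 days: 160 − 30 = 130 left.
August 1960 has 31 days: 130 − 31 = 99 left.
July 1960 has 31 days: 99 − 31 = 68 left.
June 1960 has 30 days: 68 − 30 = 38 left.
May 1960 has 31 days: 38 − 31 = 7 left.
April 1960 has 30 days; 30 − 7 = 23 → April 23, 1960.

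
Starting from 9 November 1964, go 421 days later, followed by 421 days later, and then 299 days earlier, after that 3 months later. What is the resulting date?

August 6, 1966

Advancing 421 days from November 9, 1964:
November has 30 days, so 30 − 9 = 21 days remain after November 9, 1964; 421 − 21 = 400 left.
December 1964 has 31 days: 400 − 31 = 369 left.
January 1965 has 31 days: 369 − 31 = 338 left.
February 1965 has 28 days (1965 is not a leap year): 338 − 28 = 310 left.
March 1965 has 31 days: 310 − 31 = 279 left.
April 1965 has 30 days: 279 − 30 = 249 left.
May 1965 has 31 days: 249 − 31 = 218 left.
June 1965 has 30 days: 218 − 30 = 188 left.
July 1965 has 31 days: 188 − 31 = 157 left.
August 1965 has 31 days: 157 − 31 = 126 left.
September 1965 has 30 days: 126 − 30 = 96 left.
October 1965 has 31 days: 96 − 31 = 65 left.
November 1965 has 30 days: 65 − 30 = 35 left.
December 1965 has 31 days: 35 − 31 = 4 left.
4 days into January 1966 → January 4, 1966.
Counting forward 421 days from January 4, 1966:
January has 31 days, so 31 − 4 = 27 days remain after January 4, 1966; 421 − 27 = 394 left.
February 1966 has 28 days (1966 is not a leap year): 394 − 28 = 366 left.
March 1966 has 31 days: 366 − 31 = 335 left.
April 1966 has 30 days: 335 − 30 = 305 left.
May 1966 has 31 days: 305 − 31 = 274 left.
June 1966 has 30 days: 274 − 30 = 244 left.
July 1966 has 31 days: 244 − 31 = 213 left.
August 1966 has 31 days: 213 − 31 = 182 left.
September 1966 has 30 days: 182 − 30 = 152 left.
October 1966 has 31 days: 152 − 31 = 121 left.
November 1966 has 30 days: 121 − 30 = 91 left.
December 1966 has 31 days: 91 − 31 = 60 left.
January 1967 has 31 days: 60 − 31 = 29 left.
February 1967 has 28 days (1967 is not a leap year): 29 − 28 = 1 left.
1 day into March 1967 → March 1, 1967.
Subtracting 299 days from March 1, 1967:
Going back 1 day from March 1, 1967 reaches the end of the previous month; 299 − 1 = 298 left.
February 1967 has 28 days (1967 is not a leap year): 298 − 28 = 270 left.
January 1967 has 31 days: 270 − 31 = 239 left.
December 1966 has 31 days: 239 − 31 = 208 left.
November 1966 has 30 days: 208 − 30 = 178 left.
October 1966 has 31 days: 178 − 31 = 147 left.
September 1966 has 30 days: 147 − 30 = 117 left.
August 1966 has 31 days: 117 − 31 = 86 left.
July 1966 has 31 days: 86 − 31 = 55 left.
June 1966 has 30 days: 55 − 30 = 25 left.
May 1966 has 31 days; 31 − 25 = 6 → May 6, 1966.
Adding 3 months from May 6, 1966:
month 5 + 3 = 8 → August 1966.
Day 6 is valid in August, giving August 6, 1966.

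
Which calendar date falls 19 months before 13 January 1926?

Subtracting 19 months from January 13, 1926.
month 1 − 19 = -18, which is month 6 of year 1924 → June 1924.
Day 13 is valid in June, giving June 13, 1924.

June 13, 1924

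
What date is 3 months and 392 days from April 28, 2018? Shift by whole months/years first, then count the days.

August 24, 2019

Counting forward 3 months and 392 days from April 28, 2018: first the month/year part, then the days.
month 4 + 3 = 7 → July 2018.
Day 28 is valid in July, giving July 28, 2018.
Now add 392 days from July 28, 2018.
July has 31 days, so 31 − 28 = 3 days remain after July 28, 2018; 392 − 3 = 389 left.
August 2018 has 31 days: 389 − 31 = 358 left.
September 2018 has 30 days: 358 − 30 = 328 left.
October 2018 has 31 days: 328 − 31 = 297 left.
November 2018 has 30 days: 297 − 30 = 267 left.
December 2018 has 31 days: 267 − 31 = 236 left.
January 2019 has 31 days: 236 − 31 = 205 left.
February 2019 has 28 days (2019 is not a leap year): 205 − 28 = 177 left.
March 2019 has 31 days: 177 − 31 = 146 left.
April 2019 has 30 days: 146 − 30 = 116 left.
May 2019 has 31 days: 116 − 31 = 85 left.
June 2019 has 30 days: 85 − 30 = 55 left.
July 2019 has 31 days: 55 − 31 = 24 left.
24 days into August 2019 → August 24, 2019.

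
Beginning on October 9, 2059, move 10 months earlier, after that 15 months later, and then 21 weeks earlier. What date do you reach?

October 14, 2059

Counting back 10 months from October 9, 2059:
month 10 − 10 = 0, which is month 12 of year 2058 → December 2058.
Day 9 is valid in December, giving December 9, 2058.
Counting forward 15 months from December 9, 2058:
month 12 + 15 = 27, which is month 3 of year 2060 → March 2060.
Day 9 is valid in March, giving March 9, 2060.
Going back 21 weeks (= 147 days) from March 9, 2060:
Going back 9 days from March 9, 2060 reaches the end of the previous month; 147 − 9 = 138 left.
February 2060 has 29 days (2060 is a leap year): 138 − 29 = 109 left.
January 2060 has 31 days: 109 − 31 = 78 left.
December 2059 has 31 days: 78 − 31 = 47 left.
November 2059 has 30 days: 47 − 30 = 17 left.
October 2059 has 31 days; 31 − 17 = 14 → October 14, 2059.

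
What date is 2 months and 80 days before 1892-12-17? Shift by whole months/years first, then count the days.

July 29, 1892

Subtracting 2 months and 80 days from December 17, 1892: first the month/year part, then the days.
month 12 − 2 = 10 → October 1892.
Day 17 is valid in October, giving October 17, 1892.
Now subtract 80 days from October 17, 1892.
Going back 17 days from October 17, 1892 reaches the end of the previous month; 80 − 17 = 63 left.
September 1892 has 30 days: 63 − 30 = 33 left.
August 1892 has 31 days: 33 − 31 = 2 left.
July 1892 has 31 days; 31 − 2 = 29 → July 29, 1892.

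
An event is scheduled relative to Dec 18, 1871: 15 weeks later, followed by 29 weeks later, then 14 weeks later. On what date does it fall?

Counting forward 15 weeks (= 105 days) from December 18, 1871:
December has 31 days, so 31 − 18 = 13 days remain after December 18, 1871; 105 − 13 = 92 left.
January 1872 has 31 days: 92 − 31 = 61 left.
February 1872 has 29 days (1872 is a leap year): 61 − 29 = 32 left.
March 1872 has 31 days: 32 − 31 = 1 left.
1 day into April 1872 → April 1, 1872.
Adding 29 weeks (= 203 days) from April 1, 1872:
April has 30 days, so 30 − 1 = 29 days remain after April 1, 1872; 203 − 29 = 174 left.
May 1872 has 31 days: 174 − 31 = 143 left.
June 1872 has 30 days: 143 − 30 = 113 left.
July 1872 has 31 days: 113 − 31 = 82 left.
August 1872 has 31 days: 82 − 31 = 51 left.
September 1872 has 30 days: 51 − 30 = 21 left.
21 days into October 1872 → October 21, 1872.
Adding 14 weeks (= 98 days) from October 21, 1872:
October has 31 days, so 31 − 21 = 10 days remain after October 21, 1872; 98 − 10 = 88 left.
November 1872 has 30 days: 88 − 30 = 58 left.
December 1872 has 31 days: 58 − 31 = 27 left.
27 days into January 1873 → January 27, 1873.

January 27, 1873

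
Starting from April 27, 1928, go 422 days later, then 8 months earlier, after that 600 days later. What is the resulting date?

Counting forward 422 days from April 27, 1928:
April has 30 days, so 30 − 27 = 3 days remain after April 27, 1928; 422 − 3 = 419 left.
May 1928 has 31 days: 419 − 31 = 388 left.
June 1928 has 30 days: 388 − 30 = 358 left.
July 1928 has 31 days: 358 − 31 = 327 left.
August 1928 has 31 days: 327 − 31 = 296 left.
September 1928 has 30 days: 296 − 30 = 266 left.
October 1928 has 31 days: 266 − 31 = 235 left.
November 1928 has 30 days: 235 − 30 = 205 left.
December 1928 has 31 days: 205 − 31 = 174 left.
January 1929 has 31 days: 174 − 31 = 143 left.
February 1929 has 28 days (1929 is not a leap year): 143 − 28 = 115 left.
March 1929 has 31 days: 115 − 31 = 84 left.
April 1929 has 30 days: 84 − 30 = 54 left.
May 1929 has 31 days: 54 − 31 = 23 left.
23 days into June 1929 → June 23, 1929.
Subtracting 8 months from June 23, 1929:
month 6 − 8 = -2, which is month 10 of year 1928 → October 1928.
Day 23 is valid in October, giving October 23, 1928.
Adding 600 days from October 23, 1928:
October has 31 days, so 31 − 23 = 8 days remain after October 23, 1928; 600 − 8 = 592 left.
November 1928 has 30 days: 592 − 30 = 562 left.
December 1928 has 31 days: 562 − 31 = 531 left.
January 1929 has 31 days: 531 − 31 = 500 left.
February 1929 has 28 days (1929 is not a leap year): 500 − 28 = 472 left.
March 1929 has 31 days: 472 − 31 = 441 left.
April 1929 has 30 days: 441 − 30 = 411 left.
May 1929 has 31 days: 411 − 31 = 380 left.
June 1929 has 30 days: 380 − 30 = 350 left.
July 1929 has 31 days: 350 − 31 = 319 left.
August 1929 has 31 days: 319 − 31 = 288 left.
September 1929 has 30 days: 288 − 30 = 258 left.
October 1929 has 31 days: 258 − 31 = 227 left.
November 1929 has 30 days: 227 − 30 = 197 left.
December 1929 has 31 days: 197 − 31 = 166 left.
January 1930 has 31 days: 166 − 31 = 135 left.
February 1930 has 28 days (1930 is not a leap year): 135 − 28 = 107 left.
March 1930 has 31 days: 107 − 31 = 76 left.
April 1930 has 30 days: 76 − 30 = 46 left.
May 1930 has 31 days: 46 − 31 = 15 left.
15 days into June 1930 → June 15, 1930.

June 15, 1930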